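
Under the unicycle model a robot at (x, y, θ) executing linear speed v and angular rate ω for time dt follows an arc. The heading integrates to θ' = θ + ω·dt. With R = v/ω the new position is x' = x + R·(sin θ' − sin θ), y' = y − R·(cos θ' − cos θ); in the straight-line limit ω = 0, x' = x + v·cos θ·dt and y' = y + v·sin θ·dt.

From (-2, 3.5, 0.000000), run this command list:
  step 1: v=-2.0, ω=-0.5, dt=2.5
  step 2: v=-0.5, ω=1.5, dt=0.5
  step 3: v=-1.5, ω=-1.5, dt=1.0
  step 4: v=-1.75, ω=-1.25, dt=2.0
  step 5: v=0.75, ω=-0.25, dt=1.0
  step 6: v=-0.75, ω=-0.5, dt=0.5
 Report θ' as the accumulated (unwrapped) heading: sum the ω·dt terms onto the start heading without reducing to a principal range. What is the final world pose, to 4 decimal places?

step 1: θ'=-1.2500 (R=4.0000) → pose (-5.7959, 6.2387, -1.2500)
step 2: θ'=-0.5000 (R=-0.3333) → pose (-5.9525, 6.4261, -0.5000)
step 3: θ'=-2.0000 (R=1.0000) → pose (-6.3823, 7.7199, -2.0000)
step 4: θ'=-4.5000 (R=1.4000) → pose (-3.7408, 7.4324, -4.5000)
step 5: θ'=-4.7500 (R=-3.0000) → pose (-3.8061, 8.1776, -4.7500)
step 6: θ'=-5.0000 (R=1.5000) → pose (-3.8666, 7.8085, -5.0000)

(-3.8666, 7.8085, -5.0000)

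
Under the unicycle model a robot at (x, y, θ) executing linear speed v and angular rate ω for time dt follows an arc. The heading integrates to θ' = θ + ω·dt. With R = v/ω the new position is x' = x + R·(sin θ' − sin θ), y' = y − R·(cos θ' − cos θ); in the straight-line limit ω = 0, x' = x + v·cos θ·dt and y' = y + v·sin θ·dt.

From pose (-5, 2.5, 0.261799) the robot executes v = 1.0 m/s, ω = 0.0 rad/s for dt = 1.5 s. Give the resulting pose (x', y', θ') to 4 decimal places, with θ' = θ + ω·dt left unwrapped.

(-3.5511, 2.8882, 0.2618)

θ' = 0.2618 + 0.0·1.5 = 0.2618
ω = 0 → straight: x' = -5 + 1.0·cos(0.2618)·1.5 = -3.5511
y' = 2.5 + 1.0·sin(0.2618)·1.5 = 2.8882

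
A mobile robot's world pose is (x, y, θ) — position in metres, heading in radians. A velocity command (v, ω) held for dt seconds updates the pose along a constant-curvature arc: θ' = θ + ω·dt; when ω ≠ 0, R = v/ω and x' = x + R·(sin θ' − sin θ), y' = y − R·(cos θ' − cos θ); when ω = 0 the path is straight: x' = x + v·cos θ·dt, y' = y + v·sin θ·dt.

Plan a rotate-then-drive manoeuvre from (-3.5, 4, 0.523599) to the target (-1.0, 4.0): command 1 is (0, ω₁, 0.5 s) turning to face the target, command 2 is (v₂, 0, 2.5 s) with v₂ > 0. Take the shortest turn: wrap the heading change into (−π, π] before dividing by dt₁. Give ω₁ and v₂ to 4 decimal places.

heading to target = atan2(4−4, -1−-3.5) = 0.0000
Δθ = wrap(0.0000 − 0.5236) = -0.5236; ω₁ = Δθ/dt₁ = -1.0472
distance = √((-1−-3.5)² + (4−4)²) = 2.5000; v₂ = distance/dt₂ = 1.0000

ω₁ = -1.0472, v₂ = 1.0000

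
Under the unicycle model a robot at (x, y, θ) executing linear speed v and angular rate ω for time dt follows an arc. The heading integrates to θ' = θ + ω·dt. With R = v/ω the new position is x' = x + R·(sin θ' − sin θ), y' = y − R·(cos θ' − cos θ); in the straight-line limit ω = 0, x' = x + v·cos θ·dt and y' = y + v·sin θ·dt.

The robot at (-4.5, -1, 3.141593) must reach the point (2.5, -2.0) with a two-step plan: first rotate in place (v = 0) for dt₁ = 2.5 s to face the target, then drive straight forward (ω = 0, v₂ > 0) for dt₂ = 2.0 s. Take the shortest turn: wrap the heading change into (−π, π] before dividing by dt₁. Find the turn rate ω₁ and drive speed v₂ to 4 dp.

ω₁ = 1.1999, v₂ = 3.5355

heading to target = atan2(-2−-1, 2.5−-4.5) = -0.1419
Δθ = wrap(-0.1419 − 3.1416) = 2.9997; ω₁ = Δθ/dt₁ = 1.1999
distance = √((2.5−-4.5)² + (-2−-1)²) = 7.0711; v₂ = distance/dt₂ = 3.5355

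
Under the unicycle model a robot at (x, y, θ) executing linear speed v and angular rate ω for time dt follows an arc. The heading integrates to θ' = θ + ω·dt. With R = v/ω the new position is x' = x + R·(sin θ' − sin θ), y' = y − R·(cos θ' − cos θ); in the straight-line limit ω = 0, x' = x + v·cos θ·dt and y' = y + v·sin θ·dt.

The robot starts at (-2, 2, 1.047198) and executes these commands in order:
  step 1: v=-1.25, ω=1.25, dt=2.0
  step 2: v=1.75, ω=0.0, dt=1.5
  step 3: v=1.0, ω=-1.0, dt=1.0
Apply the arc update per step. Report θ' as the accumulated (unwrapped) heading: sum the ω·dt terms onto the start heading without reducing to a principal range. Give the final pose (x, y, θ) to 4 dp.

step 1: θ'=3.5472 (R=-1.0000) → pose (-0.7394, 0.5811, 3.5472)
step 2: θ'=3.5472 (straight) → pose (-3.1514, -0.4546, 3.5472)
step 3: θ'=2.5472 (R=-1.0000) → pose (-4.1060, -0.3642, 2.5472)

(-4.1060, -0.3642, 2.5472)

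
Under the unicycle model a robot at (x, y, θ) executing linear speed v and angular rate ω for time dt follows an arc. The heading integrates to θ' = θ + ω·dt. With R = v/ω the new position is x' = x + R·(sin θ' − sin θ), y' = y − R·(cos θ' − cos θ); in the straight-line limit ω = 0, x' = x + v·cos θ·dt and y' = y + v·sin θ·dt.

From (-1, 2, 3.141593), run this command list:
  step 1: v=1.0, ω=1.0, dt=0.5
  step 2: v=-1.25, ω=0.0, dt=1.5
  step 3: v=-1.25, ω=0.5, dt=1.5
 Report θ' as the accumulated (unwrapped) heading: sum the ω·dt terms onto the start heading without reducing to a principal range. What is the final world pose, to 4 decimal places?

step 1: θ'=3.6416 (R=1.0000) → pose (-1.4794, 1.8776, 3.6416)
step 2: θ'=3.6416 (straight) → pose (0.1660, 2.7765, 3.6416)
step 3: θ'=4.3916 (R=-2.5000) → pose (1.3399, 4.1822, 4.3916)

(1.3399, 4.1822, 4.3916)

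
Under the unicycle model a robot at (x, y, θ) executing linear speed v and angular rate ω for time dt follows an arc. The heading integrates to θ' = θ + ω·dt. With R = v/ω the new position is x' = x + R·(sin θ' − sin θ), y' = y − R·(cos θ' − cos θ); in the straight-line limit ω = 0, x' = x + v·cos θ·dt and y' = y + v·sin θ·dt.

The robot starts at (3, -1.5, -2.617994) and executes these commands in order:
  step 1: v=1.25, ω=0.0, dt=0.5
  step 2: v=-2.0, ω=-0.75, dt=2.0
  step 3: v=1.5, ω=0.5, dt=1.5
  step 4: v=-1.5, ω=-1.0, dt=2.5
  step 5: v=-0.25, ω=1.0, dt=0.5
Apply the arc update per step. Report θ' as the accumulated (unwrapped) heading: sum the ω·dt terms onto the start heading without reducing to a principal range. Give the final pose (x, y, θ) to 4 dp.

(4.3603, -4.2958, -5.3680)

step 1: θ'=-2.6180 (straight) → pose (2.4587, -1.8125, -2.6180)
step 2: θ'=-4.1180 (R=2.6667) → pose (6.0014, -2.6285, -4.1180)
step 3: θ'=-3.3680 (R=3.0000) → pose (4.1893, -1.3851, -3.3680)
step 4: θ'=-5.8680 (R=1.5000) → pose (4.4577, -4.2194, -5.8680)
step 5: θ'=-5.3680 (R=-0.2500) → pose (4.3603, -4.2958, -5.3680)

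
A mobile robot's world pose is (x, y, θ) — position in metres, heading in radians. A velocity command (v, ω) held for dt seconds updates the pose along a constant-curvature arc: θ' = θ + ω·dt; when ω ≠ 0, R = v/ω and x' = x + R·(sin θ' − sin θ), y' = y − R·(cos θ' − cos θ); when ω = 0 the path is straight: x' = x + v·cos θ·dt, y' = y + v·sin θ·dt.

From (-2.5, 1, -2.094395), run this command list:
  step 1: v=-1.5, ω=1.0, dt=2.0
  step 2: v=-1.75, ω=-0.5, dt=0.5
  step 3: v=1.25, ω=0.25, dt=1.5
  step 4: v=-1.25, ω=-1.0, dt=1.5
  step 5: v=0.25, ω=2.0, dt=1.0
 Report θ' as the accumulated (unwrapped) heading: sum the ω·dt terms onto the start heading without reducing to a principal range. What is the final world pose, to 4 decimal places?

step 1: θ'=-0.0944 (R=-1.5000) → pose (-3.6577, 3.2433, -0.0944)
step 2: θ'=-0.3444 (R=3.5000) → pose (-4.5095, 3.4333, -0.3444)
step 3: θ'=0.0306 (R=5.0000) → pose (-2.6683, 3.1420, 0.0306)
step 4: θ'=-1.4694 (R=1.2500) → pose (-3.9502, 4.2649, -1.4694)
step 5: θ'=0.5306 (R=0.1250) → pose (-3.7625, 4.1697, 0.5306)

(-3.7625, 4.1697, 0.5306)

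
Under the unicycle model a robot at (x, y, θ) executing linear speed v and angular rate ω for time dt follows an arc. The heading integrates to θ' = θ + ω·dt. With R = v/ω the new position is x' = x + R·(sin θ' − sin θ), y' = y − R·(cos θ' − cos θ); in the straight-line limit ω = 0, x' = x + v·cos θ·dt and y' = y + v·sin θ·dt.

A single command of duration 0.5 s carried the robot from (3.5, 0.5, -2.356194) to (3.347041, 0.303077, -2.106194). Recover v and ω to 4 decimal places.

Δθ = -2.106194 − -2.356194 = 0.250000
ω = Δθ/dt = 0.250000/0.5 = 0.5000
R = −Δy/(cos θ' − cos θ) = 1.0000
v = R·ω = 1.0000·0.5000 = 0.5000

v = 0.5000, ω = 0.5000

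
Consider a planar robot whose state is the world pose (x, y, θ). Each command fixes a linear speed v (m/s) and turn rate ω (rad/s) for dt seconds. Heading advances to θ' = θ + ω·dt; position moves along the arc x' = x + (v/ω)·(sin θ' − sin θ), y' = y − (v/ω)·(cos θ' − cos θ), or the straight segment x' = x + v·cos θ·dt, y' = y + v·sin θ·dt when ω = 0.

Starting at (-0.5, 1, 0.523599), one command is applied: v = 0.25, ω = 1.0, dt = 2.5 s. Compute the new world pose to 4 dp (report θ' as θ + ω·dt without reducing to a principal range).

(-0.5956, 1.4648, 3.0236)

θ' = 0.5236 + 1.0·2.5 = 3.0236
R = v/ω = 0.25/1.0 = 0.2500
x' = -0.5 + 0.2500·(sin 3.0236 − sin 0.5236) = -0.5956
y' = 1 − 0.2500·(cos 3.0236 − cos 0.5236) = 1.4648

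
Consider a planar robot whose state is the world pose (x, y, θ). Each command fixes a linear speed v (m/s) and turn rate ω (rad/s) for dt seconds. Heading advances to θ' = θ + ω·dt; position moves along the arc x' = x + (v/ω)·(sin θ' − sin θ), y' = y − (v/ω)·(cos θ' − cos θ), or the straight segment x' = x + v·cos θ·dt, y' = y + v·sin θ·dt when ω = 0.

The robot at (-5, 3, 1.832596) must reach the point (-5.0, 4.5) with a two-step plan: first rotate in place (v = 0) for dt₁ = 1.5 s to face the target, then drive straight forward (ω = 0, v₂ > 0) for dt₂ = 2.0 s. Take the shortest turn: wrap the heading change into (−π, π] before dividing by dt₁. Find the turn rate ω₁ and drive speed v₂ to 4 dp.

ω₁ = -0.1745, v₂ = 0.7500

heading to target = atan2(4.5−3, -5−-5) = 1.5708
Δθ = wrap(1.5708 − 1.8326) = -0.2618; ω₁ = Δθ/dt₁ = -0.1745
distance = √((-5−-5)² + (4.5−3)²) = 1.5000; v₂ = distance/dt₂ = 0.7500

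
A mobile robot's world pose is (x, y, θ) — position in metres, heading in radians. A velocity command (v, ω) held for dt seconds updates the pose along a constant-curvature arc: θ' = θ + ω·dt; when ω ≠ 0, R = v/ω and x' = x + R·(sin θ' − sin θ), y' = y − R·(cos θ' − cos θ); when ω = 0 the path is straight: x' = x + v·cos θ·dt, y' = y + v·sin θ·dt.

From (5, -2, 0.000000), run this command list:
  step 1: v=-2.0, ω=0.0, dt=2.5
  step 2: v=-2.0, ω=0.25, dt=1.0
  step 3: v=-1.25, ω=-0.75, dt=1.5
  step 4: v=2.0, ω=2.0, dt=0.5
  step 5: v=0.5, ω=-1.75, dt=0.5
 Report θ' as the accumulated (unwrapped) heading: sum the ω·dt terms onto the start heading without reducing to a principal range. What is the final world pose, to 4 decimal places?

step 1: θ'=0.0000 (straight) → pose (0.0000, -2.0000, 0.0000)
step 2: θ'=0.2500 (R=-8.0000) → pose (-1.9792, -2.2487, 0.2500)
step 3: θ'=-0.8750 (R=1.6667) → pose (-3.6708, -1.7022, -0.8750)
step 4: θ'=0.1250 (R=1.0000) → pose (-2.7786, -2.0534, 0.1250)
step 5: θ'=-0.7500 (R=-0.2857) → pose (-2.5482, -2.1278, -0.7500)

(-2.5482, -2.1278, -0.7500)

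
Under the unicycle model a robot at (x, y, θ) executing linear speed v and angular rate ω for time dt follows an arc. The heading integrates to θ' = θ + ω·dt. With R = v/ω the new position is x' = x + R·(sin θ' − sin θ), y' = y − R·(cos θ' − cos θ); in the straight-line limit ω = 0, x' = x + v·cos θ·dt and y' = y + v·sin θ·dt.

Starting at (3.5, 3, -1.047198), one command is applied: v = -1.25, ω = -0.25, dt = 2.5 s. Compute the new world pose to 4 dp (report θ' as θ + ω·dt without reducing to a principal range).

θ' = -1.0472 + -0.25·2.5 = -1.6722
R = v/ω = -1.25/-0.25 = 5.0000
x' = 3.5 + 5.0000·(sin -1.6722 − sin -1.0472) = 2.8558
y' = 3 − 5.0000·(cos -1.6722 − cos -1.0472) = 6.0061

(2.8558, 6.0061, -1.6722)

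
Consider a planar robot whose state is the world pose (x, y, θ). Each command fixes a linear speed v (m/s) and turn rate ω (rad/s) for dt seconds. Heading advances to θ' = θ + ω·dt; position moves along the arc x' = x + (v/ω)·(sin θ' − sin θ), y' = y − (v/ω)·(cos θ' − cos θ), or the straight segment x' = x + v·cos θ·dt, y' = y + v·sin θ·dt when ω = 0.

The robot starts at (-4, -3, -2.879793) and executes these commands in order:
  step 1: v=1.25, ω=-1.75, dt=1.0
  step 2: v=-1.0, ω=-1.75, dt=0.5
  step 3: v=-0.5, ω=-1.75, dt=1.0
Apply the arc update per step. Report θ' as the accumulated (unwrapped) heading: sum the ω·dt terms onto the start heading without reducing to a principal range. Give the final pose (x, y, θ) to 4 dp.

step 1: θ'=-4.6298 (R=-0.7143) → pose (-4.8967, -2.3690, -4.6298)
step 2: θ'=-5.5048 (R=0.5714) → pose (-5.0650, -2.8230, -5.5048)
step 3: θ'=-7.2548 (R=0.2857) → pose (-5.5015, -2.7807, -7.2548)

(-5.5015, -2.7807, -7.2548)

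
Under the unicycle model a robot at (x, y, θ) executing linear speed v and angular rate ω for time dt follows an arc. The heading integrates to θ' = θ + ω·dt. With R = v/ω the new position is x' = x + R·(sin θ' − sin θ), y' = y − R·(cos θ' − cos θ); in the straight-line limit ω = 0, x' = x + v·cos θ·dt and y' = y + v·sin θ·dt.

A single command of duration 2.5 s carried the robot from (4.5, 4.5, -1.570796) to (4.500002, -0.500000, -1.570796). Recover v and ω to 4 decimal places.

Δθ = -1.570796 − -1.570796 = 0.000000
ω = Δθ/dt = 0.000000/2.5 = 0.0000
ω = 0 → v = (Δx·cos θ + Δy·sin θ)/dt = 2.0000

v = 2.0000, ω = 0.0000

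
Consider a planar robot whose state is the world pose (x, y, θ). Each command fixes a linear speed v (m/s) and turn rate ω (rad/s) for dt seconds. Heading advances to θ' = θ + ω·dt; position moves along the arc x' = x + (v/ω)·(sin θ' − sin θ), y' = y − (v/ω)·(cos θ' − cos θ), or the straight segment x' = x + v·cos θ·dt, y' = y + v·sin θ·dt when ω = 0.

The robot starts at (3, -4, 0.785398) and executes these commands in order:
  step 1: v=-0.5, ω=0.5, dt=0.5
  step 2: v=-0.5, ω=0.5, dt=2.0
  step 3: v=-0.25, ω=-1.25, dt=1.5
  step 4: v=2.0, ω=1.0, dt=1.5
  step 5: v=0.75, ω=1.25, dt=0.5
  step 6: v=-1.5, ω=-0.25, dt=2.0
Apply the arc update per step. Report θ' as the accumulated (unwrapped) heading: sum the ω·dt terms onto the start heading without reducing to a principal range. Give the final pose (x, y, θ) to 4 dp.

(5.5247, -5.6036, 1.7854)

step 1: θ'=1.0354 (R=-1.0000) → pose (2.8470, -4.1969, 1.0354)
step 2: θ'=2.0354 (R=-1.0000) → pose (2.8131, -5.1552, 2.0354)
step 3: θ'=0.1604 (R=0.2000) → pose (2.6662, -5.4422, 0.1604)
step 4: θ'=1.6604 (R=2.0000) → pose (4.3388, -3.2889, 1.6604)
step 5: θ'=2.2854 (R=0.6000) → pose (4.1944, -2.9494, 2.2854)
step 6: θ'=1.7854 (R=6.0000) → pose (5.5247, -5.6036, 1.7854)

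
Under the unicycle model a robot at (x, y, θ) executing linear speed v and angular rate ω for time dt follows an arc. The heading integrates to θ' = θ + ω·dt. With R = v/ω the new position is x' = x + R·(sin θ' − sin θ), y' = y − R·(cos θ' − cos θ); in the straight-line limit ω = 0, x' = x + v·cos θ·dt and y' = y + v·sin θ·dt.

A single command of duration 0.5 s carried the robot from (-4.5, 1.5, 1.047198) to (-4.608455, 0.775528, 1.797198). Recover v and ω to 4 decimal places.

Δθ = 1.797198 − 1.047198 = 0.750000
ω = Δθ/dt = 0.750000/0.5 = 1.5000
R = −Δy/(cos θ' − cos θ) = -1.0000
v = R·ω = -1.0000·1.5000 = -1.5000

v = -1.5000, ω = 1.5000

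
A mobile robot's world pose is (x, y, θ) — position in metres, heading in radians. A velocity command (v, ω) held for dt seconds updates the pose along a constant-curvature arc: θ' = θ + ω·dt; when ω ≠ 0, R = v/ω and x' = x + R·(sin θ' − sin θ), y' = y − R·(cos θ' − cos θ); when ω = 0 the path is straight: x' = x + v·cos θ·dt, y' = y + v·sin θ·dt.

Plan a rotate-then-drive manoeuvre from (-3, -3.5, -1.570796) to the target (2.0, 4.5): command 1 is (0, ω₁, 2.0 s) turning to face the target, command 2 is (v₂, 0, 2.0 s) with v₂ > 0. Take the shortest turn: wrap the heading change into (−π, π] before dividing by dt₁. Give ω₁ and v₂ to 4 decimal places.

heading to target = atan2(4.5−-3.5, 2−-3) = 1.0122
Δθ = wrap(1.0122 − -1.5708) = 2.5830; ω₁ = Δθ/dt₁ = 1.2915
distance = √((2−-3)² + (4.5−-3.5)²) = 9.4340; v₂ = distance/dt₂ = 4.7170

ω₁ = 1.2915, v₂ = 4.7170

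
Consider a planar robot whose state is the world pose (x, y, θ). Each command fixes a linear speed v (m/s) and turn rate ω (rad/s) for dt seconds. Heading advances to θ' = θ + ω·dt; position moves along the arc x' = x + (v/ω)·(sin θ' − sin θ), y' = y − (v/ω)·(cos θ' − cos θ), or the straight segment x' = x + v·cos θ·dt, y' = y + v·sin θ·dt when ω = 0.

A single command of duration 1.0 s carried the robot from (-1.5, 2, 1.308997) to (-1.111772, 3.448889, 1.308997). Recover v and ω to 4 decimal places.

Δθ = 1.308997 − 1.308997 = 0.000000
ω = Δθ/dt = 0.000000/1.0 = 0.0000
ω = 0 → v = (Δx·cos θ + Δy·sin θ)/dt = 1.5000

v = 1.5000, ω = 0.0000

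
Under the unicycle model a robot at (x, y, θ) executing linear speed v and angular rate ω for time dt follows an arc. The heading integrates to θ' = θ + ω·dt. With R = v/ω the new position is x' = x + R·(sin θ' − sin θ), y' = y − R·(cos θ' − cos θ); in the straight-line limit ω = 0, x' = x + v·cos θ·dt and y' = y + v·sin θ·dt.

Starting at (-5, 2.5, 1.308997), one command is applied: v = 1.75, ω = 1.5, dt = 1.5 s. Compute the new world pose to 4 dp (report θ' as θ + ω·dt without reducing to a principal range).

(-6.5999, 3.8685, 3.5590)

θ' = 1.3090 + 1.5·1.5 = 3.5590
R = v/ω = 1.75/1.5 = 1.1667
x' = -5 + 1.1667·(sin 3.5590 − sin 1.3090) = -6.5999
y' = 2.5 − 1.1667·(cos 3.5590 − cos 1.3090) = 3.8685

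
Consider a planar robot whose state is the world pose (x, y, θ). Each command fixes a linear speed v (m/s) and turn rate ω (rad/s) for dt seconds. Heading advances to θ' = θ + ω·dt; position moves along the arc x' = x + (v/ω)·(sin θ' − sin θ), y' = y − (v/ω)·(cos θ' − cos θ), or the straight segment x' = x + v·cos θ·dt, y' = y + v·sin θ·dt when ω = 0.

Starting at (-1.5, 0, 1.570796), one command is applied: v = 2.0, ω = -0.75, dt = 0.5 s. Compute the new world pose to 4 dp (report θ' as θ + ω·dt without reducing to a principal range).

θ' = 1.5708 + -0.75·0.5 = 1.1958
R = v/ω = 2.0/-0.75 = -2.6667
x' = -1.5 + -2.6667·(sin 1.1958 − sin 1.5708) = -1.3147
y' = 0 − -2.6667·(cos 1.1958 − cos 1.5708) = 0.9767

(-1.3147, 0.9767, 1.1958)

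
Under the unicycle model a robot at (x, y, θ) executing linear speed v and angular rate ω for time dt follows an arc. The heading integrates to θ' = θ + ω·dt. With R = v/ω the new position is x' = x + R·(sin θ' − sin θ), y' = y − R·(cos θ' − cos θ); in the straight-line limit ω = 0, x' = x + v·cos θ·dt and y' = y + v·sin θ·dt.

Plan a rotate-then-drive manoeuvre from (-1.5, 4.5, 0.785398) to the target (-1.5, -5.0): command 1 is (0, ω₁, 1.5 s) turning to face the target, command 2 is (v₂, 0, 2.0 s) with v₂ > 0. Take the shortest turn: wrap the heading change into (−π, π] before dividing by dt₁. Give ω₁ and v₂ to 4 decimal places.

heading to target = atan2(-5−4.5, -1.5−-1.5) = -1.5708
Δθ = wrap(-1.5708 − 0.7854) = -2.3562; ω₁ = Δθ/dt₁ = -1.5708
distance = √((-1.5−-1.5)² + (-5−4.5)²) = 9.5000; v₂ = distance/dt₂ = 4.7500

ω₁ = -1.5708, v₂ = 4.7500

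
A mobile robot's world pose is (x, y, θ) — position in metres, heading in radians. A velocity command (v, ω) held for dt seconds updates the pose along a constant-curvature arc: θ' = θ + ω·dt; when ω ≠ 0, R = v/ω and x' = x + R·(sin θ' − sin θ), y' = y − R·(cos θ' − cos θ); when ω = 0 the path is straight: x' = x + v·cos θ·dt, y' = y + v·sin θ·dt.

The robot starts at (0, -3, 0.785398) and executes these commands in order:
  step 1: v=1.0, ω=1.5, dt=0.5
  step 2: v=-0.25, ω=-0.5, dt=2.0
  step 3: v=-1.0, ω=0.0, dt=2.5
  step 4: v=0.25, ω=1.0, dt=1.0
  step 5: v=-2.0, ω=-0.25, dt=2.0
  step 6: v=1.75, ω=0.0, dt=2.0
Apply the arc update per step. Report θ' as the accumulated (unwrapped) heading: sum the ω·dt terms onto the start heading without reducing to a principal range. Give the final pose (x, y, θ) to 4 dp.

step 1: θ'=1.5354 (R=0.6667) → pose (0.1948, -2.5522, 1.5354)
step 2: θ'=0.5354 (R=0.5000) → pose (-0.0498, -2.9645, 0.5354)
step 3: θ'=0.5354 (straight) → pose (-2.1999, -4.2400, 0.5354)
step 4: θ'=1.5354 (R=0.2500) → pose (-2.0776, -4.0338, 1.5354)
step 5: θ'=1.0354 (R=8.0000) → pose (-3.1921, -7.8322, 1.0354)
step 6: θ'=1.0354 (straight) → pose (-1.4064, -4.8219, 1.0354)

(-1.4064, -4.8219, 1.0354)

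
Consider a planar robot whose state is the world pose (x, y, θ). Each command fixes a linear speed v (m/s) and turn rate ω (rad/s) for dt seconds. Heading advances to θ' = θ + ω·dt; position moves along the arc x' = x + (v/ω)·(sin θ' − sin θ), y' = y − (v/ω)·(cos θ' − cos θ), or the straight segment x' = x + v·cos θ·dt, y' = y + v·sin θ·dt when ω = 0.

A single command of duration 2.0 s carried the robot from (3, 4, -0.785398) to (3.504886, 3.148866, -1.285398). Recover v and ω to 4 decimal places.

Δθ = -1.285398 − -0.785398 = -0.500000
ω = Δθ/dt = -0.500000/2.0 = -0.2500
R = −Δy/(cos θ' − cos θ) = -2.0000
v = R·ω = -2.0000·-0.2500 = 0.5000

v = 0.5000, ω = -0.2500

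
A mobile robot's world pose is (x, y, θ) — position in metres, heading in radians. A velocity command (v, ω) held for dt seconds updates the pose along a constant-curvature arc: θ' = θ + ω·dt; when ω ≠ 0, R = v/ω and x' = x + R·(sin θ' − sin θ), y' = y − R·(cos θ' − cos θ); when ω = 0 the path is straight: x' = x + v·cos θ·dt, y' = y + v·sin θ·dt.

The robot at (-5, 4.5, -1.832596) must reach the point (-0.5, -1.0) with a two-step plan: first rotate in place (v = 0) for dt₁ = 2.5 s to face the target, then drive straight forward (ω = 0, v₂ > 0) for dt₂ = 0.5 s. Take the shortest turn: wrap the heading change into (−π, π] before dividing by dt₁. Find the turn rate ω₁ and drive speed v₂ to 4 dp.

ω₁ = 0.3790, v₂ = 14.2127

heading to target = atan2(-1−4.5, -0.5−-5) = -0.8851
Δθ = wrap(-0.8851 − -1.8326) = 0.9475; ω₁ = Δθ/dt₁ = 0.3790
distance = √((-0.5−-5)² + (-1−4.5)²) = 7.1063; v₂ = distance/dt₂ = 14.2127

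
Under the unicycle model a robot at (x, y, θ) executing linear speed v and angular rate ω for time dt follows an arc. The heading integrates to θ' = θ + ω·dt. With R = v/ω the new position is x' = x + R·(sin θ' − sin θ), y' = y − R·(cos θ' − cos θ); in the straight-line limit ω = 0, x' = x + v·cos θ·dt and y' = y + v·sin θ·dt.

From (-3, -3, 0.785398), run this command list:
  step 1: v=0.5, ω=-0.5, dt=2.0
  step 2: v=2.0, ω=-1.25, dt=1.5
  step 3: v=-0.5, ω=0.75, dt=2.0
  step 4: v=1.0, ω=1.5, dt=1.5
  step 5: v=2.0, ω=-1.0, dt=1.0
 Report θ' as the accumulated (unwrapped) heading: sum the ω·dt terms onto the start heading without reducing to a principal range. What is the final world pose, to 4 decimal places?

(0.5603, -1.8298, 0.6604)

step 1: θ'=-0.2146 (R=-1.0000) → pose (-2.0799, -2.7300, -0.2146)
step 2: θ'=-2.0896 (R=-1.6000) → pose (-1.0312, -5.0867, -2.0896)
step 3: θ'=-0.5896 (R=-0.6667) → pose (-1.2395, -4.2020, -0.5896)
step 4: θ'=1.6604 (R=0.6667) → pose (-0.2048, -3.5883, 1.6604)
step 5: θ'=0.6604 (R=-2.0000) → pose (0.5603, -1.8298, 0.6604)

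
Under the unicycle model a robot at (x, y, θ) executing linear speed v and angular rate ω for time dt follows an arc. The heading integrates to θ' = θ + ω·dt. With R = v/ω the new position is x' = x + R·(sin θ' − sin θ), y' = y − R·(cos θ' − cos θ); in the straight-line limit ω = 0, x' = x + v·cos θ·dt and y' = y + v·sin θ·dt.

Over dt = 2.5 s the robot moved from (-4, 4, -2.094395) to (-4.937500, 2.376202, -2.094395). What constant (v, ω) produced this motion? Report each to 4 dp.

v = 0.7500, ω = 0.0000

Δθ = -2.094395 − -2.094395 = 0.000000
ω = Δθ/dt = 0.000000/2.5 = 0.0000
ω = 0 → v = (Δx·cos θ + Δy·sin θ)/dt = 0.7500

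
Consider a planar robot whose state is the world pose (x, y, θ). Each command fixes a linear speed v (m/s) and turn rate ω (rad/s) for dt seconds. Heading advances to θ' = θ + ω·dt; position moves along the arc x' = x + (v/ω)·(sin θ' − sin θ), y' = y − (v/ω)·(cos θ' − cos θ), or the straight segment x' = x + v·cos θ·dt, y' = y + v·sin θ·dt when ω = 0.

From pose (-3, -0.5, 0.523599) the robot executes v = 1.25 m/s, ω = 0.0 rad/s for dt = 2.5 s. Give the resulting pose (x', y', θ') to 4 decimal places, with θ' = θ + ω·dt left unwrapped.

θ' = 0.5236 + 0.0·2.5 = 0.5236
ω = 0 → straight: x' = -3 + 1.25·cos(0.5236)·2.5 = -0.2937
y' = -0.5 + 1.25·sin(0.5236)·2.5 = 1.0625

(-0.2937, 1.0625, 0.5236)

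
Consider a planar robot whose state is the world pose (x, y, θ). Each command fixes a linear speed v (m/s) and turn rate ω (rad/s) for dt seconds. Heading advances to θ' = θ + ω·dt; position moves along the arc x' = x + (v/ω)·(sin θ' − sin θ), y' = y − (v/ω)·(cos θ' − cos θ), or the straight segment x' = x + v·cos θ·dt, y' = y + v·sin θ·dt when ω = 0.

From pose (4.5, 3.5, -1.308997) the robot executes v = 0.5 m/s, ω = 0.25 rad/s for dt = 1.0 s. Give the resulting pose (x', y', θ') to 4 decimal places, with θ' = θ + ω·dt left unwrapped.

(4.6881, 3.0381, -1.0590)

θ' = -1.3090 + 0.25·1.0 = -1.0590
R = v/ω = 0.5/0.25 = 2.0000
x' = 4.5 + 2.0000·(sin -1.0590 − sin -1.3090) = 4.6881
y' = 3.5 − 2.0000·(cos -1.0590 − cos -1.3090) = 3.0381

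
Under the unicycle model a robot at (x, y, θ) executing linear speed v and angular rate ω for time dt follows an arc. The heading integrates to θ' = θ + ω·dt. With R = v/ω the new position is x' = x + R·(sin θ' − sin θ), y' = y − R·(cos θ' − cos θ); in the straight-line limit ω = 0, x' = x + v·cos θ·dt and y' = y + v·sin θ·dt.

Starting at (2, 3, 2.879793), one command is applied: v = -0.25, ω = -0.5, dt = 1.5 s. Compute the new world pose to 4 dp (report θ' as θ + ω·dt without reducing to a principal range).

(2.2945, 2.7822, 2.1298)

θ' = 2.8798 + -0.5·1.5 = 2.1298
R = v/ω = -0.25/-0.5 = 0.5000
x' = 2 + 0.5000·(sin 2.1298 − sin 2.8798) = 2.2945
y' = 3 − 0.5000·(cos 2.1298 − cos 2.8798) = 2.7822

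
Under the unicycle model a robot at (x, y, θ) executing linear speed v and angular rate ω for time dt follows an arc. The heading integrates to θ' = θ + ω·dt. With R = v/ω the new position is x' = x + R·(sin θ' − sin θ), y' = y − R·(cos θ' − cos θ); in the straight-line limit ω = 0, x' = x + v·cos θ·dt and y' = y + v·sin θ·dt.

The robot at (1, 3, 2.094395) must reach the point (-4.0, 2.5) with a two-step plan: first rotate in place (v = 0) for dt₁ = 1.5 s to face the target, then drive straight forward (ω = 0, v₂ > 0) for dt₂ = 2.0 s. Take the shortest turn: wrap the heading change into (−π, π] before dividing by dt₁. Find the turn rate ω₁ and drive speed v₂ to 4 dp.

heading to target = atan2(2.5−3, -4−1) = -3.0419
Δθ = wrap(-3.0419 − 2.0944) = 1.1469; ω₁ = Δθ/dt₁ = 0.7646
distance = √((-4−1)² + (2.5−3)²) = 5.0249; v₂ = distance/dt₂ = 2.5125

ω₁ = 0.7646, v₂ = 2.5125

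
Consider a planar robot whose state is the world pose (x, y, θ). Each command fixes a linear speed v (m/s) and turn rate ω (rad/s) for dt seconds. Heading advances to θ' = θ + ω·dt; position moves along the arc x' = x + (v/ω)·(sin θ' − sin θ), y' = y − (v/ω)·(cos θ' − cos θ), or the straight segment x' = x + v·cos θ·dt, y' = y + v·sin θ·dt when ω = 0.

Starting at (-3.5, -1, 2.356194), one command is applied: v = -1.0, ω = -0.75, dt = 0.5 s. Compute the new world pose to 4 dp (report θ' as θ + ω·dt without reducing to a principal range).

θ' = 2.3562 + -0.75·0.5 = 1.9812
R = v/ω = -1.0/-0.75 = 1.3333
x' = -3.5 + 1.3333·(sin 1.9812 − sin 2.3562) = -3.2202
y' = -1 − 1.3333·(cos 1.9812 − cos 2.3562) = -1.4108

(-3.2202, -1.4108, 1.9812)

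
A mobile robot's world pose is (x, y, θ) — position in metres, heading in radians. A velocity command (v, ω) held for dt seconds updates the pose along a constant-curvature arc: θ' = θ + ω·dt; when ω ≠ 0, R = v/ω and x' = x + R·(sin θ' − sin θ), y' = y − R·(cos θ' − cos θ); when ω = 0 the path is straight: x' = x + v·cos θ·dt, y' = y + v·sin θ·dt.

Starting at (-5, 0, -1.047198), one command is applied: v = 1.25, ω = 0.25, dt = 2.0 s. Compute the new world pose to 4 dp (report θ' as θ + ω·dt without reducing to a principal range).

θ' = -1.0472 + 0.25·2.0 = -0.5472
R = v/ω = 1.25/0.25 = 5.0000
x' = -5 + 5.0000·(sin -0.5472 − sin -1.0472) = -3.2714
y' = 0 − 5.0000·(cos -0.5472 − cos -1.0472) = -1.7699

(-3.2714, -1.7699, -0.5472)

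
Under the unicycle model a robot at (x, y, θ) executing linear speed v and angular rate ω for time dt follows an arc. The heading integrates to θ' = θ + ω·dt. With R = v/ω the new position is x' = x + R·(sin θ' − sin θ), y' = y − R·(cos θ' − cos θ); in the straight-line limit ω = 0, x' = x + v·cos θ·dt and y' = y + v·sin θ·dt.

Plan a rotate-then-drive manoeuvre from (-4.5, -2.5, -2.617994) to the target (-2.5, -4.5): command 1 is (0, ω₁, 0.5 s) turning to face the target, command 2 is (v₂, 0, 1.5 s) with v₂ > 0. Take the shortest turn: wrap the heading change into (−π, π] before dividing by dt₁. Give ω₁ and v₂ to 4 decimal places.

heading to target = atan2(-4.5−-2.5, -2.5−-4.5) = -0.7854
Δθ = wrap(-0.7854 − -2.6180) = 1.8326; ω₁ = Δθ/dt₁ = 3.6652
distance = √((-2.5−-4.5)² + (-4.5−-2.5)²) = 2.8284; v₂ = distance/dt₂ = 1.8856

ω₁ = 3.6652, v₂ = 1.8856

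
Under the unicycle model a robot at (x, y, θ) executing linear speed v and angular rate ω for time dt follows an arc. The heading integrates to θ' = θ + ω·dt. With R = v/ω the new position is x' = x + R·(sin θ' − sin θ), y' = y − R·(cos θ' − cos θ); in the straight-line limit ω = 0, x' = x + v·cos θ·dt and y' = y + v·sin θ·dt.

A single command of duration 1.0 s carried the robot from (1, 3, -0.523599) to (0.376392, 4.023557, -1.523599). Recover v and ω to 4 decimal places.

v = -1.2500, ω = -1.0000

Δθ = -1.523599 − -0.523599 = -1.000000
ω = Δθ/dt = -1.000000/1.0 = -1.0000
R = −Δy/(cos θ' − cos θ) = 1.2500
v = R·ω = 1.2500·-1.0000 = -1.2500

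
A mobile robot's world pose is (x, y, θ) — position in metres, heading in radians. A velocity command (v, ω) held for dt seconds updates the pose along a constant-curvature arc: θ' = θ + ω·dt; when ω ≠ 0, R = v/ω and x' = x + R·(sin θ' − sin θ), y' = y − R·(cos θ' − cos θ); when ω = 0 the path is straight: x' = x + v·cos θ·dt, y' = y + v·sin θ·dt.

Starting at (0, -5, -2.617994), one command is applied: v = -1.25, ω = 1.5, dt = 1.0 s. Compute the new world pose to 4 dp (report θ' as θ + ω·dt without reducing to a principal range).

(0.3327, -3.9137, -1.1180)

θ' = -2.6180 + 1.5·1.0 = -1.1180
R = v/ω = -1.25/1.5 = -0.8333
x' = 0 + -0.8333·(sin -1.1180 − sin -2.6180) = 0.3327
y' = -5 − -0.8333·(cos -1.1180 − cos -2.6180) = -3.9137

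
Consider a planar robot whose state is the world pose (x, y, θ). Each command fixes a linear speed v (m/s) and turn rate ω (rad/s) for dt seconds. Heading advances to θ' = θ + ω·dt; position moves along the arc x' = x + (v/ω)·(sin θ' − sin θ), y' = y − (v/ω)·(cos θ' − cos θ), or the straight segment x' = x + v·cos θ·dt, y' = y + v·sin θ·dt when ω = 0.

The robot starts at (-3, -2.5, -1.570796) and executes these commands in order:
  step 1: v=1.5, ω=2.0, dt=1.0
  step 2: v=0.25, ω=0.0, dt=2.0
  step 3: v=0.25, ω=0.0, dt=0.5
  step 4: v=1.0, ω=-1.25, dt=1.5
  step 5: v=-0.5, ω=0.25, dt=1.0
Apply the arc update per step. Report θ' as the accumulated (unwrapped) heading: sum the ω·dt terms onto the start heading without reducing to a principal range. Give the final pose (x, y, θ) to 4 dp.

(-0.3663, -3.0664, -1.1958)

step 1: θ'=0.4292 (R=0.7500) → pose (-1.9379, -3.1820, 0.4292)
step 2: θ'=0.4292 (straight) → pose (-1.4832, -2.9739, 0.4292)
step 3: θ'=0.4292 (straight) → pose (-1.3696, -2.9219, 0.4292)
step 4: θ'=-1.4458 (R=-0.8000) → pose (-0.2429, -3.5496, -1.4458)
step 5: θ'=-1.1958 (R=-2.0000) → pose (-0.3663, -3.0664, -1.1958)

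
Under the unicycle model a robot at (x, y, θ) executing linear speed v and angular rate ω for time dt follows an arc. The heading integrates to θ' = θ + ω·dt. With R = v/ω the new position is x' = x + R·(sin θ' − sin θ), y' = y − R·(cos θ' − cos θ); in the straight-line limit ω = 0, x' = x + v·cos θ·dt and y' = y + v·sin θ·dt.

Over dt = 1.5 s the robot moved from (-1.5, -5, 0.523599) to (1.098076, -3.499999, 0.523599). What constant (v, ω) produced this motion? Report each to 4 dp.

v = 2.0000, ω = 0.0000

Δθ = 0.523599 − 0.523599 = 0.000000
ω = Δθ/dt = 0.000000/1.5 = 0.0000
ω = 0 → v = (Δx·cos θ + Δy·sin θ)/dt = 2.0000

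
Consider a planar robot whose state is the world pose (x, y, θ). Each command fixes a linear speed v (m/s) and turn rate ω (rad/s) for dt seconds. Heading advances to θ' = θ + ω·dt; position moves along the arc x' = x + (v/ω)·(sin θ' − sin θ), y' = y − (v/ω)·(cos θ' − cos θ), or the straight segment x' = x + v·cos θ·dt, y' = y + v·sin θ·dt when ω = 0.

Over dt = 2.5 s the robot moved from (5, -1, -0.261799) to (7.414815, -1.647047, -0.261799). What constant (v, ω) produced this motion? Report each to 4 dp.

v = 1.0000, ω = 0.0000

Δθ = -0.261799 − -0.261799 = 0.000000
ω = Δθ/dt = 0.000000/2.5 = 0.0000
ω = 0 → v = (Δx·cos θ + Δy·sin θ)/dt = 1.0000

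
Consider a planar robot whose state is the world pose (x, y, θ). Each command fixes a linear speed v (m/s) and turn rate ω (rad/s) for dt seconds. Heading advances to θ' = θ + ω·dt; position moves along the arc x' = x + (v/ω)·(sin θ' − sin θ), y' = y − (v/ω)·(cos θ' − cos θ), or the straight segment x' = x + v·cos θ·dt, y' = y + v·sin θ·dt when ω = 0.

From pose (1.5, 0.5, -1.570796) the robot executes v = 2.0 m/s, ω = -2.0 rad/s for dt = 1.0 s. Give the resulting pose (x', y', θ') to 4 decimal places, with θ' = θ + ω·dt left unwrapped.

θ' = -1.5708 + -2.0·1.0 = -3.5708
R = v/ω = 2.0/-2.0 = -1.0000
x' = 1.5 + -1.0000·(sin -3.5708 − sin -1.5708) = 0.0839
y' = 0.5 − -1.0000·(cos -3.5708 − cos -1.5708) = -0.4093

(0.0839, -0.4093, -3.5708)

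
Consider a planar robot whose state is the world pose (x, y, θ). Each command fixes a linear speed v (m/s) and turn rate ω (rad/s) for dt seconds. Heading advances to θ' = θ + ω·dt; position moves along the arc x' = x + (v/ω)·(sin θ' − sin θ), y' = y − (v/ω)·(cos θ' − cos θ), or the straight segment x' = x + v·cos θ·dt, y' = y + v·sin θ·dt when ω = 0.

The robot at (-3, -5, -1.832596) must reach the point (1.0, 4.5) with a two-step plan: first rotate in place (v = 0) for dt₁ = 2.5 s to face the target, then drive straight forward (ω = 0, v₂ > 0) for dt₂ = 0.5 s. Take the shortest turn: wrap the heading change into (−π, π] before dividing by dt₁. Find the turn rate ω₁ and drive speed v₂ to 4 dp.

ω₁ = 1.2019, v₂ = 20.6155

heading to target = atan2(4.5−-5, 1−-3) = 1.1723
Δθ = wrap(1.1723 − -1.8326) = 3.0049; ω₁ = Δθ/dt₁ = 1.2019
distance = √((1−-3)² + (4.5−-5)²) = 10.3078; v₂ = distance/dt₂ = 20.6155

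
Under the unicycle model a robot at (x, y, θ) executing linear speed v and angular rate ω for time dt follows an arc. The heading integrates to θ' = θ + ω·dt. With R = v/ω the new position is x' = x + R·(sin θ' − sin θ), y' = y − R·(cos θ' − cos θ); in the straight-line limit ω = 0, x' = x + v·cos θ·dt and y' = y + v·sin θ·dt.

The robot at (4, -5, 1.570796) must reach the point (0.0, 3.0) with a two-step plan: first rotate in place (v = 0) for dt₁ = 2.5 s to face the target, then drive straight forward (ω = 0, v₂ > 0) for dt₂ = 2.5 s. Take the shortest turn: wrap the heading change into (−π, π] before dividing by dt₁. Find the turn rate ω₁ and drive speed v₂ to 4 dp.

ω₁ = 0.1855, v₂ = 3.5777

heading to target = atan2(3−-5, 0−4) = 2.0344
Δθ = wrap(2.0344 − 1.5708) = 0.4636; ω₁ = Δθ/dt₁ = 0.1855
distance = √((0−4)² + (3−-5)²) = 8.9443; v₂ = distance/dt₂ = 3.5777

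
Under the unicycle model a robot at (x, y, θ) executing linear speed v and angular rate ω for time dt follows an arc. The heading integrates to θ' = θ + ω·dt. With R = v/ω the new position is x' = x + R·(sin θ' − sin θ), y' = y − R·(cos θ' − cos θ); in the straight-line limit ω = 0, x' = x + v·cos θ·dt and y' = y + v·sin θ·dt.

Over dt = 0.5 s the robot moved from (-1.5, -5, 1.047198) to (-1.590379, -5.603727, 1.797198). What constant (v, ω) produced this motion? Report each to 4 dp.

Δθ = 1.797198 − 1.047198 = 0.750000
ω = Δθ/dt = 0.750000/0.5 = 1.5000
R = −Δy/(cos θ' − cos θ) = -0.8333
v = R·ω = -0.8333·1.5000 = -1.2500

v = -1.2500, ω = 1.5000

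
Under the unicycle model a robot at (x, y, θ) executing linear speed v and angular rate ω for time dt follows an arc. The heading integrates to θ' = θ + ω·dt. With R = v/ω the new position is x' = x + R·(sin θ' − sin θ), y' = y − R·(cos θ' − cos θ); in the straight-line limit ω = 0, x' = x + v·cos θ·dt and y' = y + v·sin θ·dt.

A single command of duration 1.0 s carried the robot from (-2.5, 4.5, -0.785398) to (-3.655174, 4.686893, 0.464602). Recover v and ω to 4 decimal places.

v = -1.2500, ω = 1.2500

Δθ = 0.464602 − -0.785398 = 1.250000
ω = Δθ/dt = 1.250000/1.0 = 1.2500
R = Δx/(sin θ' − sin θ) = -1.0000
v = R·ω = -1.0000·1.2500 = -1.2500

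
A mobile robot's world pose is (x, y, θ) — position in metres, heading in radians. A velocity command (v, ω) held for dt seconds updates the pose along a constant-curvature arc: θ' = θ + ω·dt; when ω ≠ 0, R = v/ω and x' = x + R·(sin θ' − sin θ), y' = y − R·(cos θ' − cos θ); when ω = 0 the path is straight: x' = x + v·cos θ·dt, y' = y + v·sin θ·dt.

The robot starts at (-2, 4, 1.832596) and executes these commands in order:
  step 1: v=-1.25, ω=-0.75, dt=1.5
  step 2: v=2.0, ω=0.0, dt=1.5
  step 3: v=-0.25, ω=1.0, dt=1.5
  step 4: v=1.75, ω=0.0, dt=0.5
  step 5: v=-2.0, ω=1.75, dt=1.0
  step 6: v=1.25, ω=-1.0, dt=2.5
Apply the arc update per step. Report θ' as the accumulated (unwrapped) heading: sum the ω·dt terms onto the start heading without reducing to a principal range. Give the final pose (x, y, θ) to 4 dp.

(-1.2067, 5.5112, 1.4576)

step 1: θ'=0.7076 (R=1.6667) → pose (-2.5265, 2.3021, 0.7076)
step 2: θ'=0.7076 (straight) → pose (-0.2467, 4.2521, 0.7076)
step 3: θ'=2.2076 (R=-0.2500) → pose (-0.2852, 3.9135, 2.2076)
step 4: θ'=2.2076 (straight) → pose (-0.8055, 4.6170, 2.2076)
step 5: θ'=3.9576 (R=-1.1429) → pose (0.9458, 4.5135, 3.9576)
step 6: θ'=1.4576 (R=-1.2500) → pose (-1.2067, 5.5112, 1.4576)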